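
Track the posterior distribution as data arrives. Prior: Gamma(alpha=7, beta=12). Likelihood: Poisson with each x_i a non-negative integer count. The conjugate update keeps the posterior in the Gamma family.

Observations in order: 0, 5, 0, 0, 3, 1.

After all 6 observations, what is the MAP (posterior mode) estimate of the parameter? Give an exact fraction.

obs 1: x=0 → posterior Gamma(7, 13)
obs 2: x=5 → posterior Gamma(12, 14)
obs 3: x=0 → posterior Gamma(12, 15)
obs 4: x=0 → posterior Gamma(12, 16)
obs 5: x=3 → posterior Gamma(15, 17)
obs 6: x=1 → posterior Gamma(16, 18)

5/6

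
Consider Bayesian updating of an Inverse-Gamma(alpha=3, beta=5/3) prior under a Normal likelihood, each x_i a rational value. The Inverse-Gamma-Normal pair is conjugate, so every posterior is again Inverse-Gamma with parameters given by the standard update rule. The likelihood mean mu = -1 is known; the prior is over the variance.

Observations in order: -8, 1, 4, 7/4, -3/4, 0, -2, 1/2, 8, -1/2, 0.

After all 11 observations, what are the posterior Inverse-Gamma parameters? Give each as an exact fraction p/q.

obs 1: x=-8 → posterior Inverse-Gamma(7/2, 157/6)
obs 2: x=1 → posterior Inverse-Gamma(4, 169/6)
obs 3: x=4 → posterior Inverse-Gamma(9/2, 122/3)
obs 4: x=7/4 → posterior Inverse-Gamma(5, 4267/96)
obs 5: x=-3/4 → posterior Inverse-Gamma(11/2, 2135/48)
obs 6: x=0 → posterior Inverse-Gamma(6, 2159/48)
obs 7: x=-2 → posterior Inverse-Gamma(13/2, 2183/48)
obs 8: x=1/2 → posterior Inverse-Gamma(7, 2237/48)
obs 9: x=8 → posterior Inverse-Gamma(15/2, 4181/48)
obs 10: x=-1/2 → posterior Inverse-Gamma(8, 4187/48)
obs 11: x=0 → posterior Inverse-Gamma(17/2, 4211/48)

alpha=17/2, beta=4211/48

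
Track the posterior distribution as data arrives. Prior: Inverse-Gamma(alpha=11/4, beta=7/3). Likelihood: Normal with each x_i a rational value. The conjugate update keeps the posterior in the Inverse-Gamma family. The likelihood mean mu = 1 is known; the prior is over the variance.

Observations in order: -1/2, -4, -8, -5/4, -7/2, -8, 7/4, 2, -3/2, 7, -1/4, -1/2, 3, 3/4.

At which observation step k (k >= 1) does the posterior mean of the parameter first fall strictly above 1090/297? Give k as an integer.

k = 2

obs 1: x=-1/2 → posterior Inverse-Gamma(13/4, 83/24)
obs 2: x=-4 → posterior Inverse-Gamma(15/4, 383/24)
obs 3: x=-8 → posterior Inverse-Gamma(17/4, 1355/24)
obs 4: x=-5/4 → posterior Inverse-Gamma(19/4, 5663/96)
obs 5: x=-7/2 → posterior Inverse-Gamma(21/4, 6635/96)
obs 6: x=-8 → posterior Inverse-Gamma(23/4, 10523/96)
obs 7: x=7/4 → posterior Inverse-Gamma(25/4, 5275/48)
obs 8: x=2 → posterior Inverse-Gamma(27/4, 5299/48)
obs 9: x=-3/2 → posterior Inverse-Gamma(29/4, 5449/48)
obs 10: x=7 → posterior Inverse-Gamma(31/4, 6313/48)
obs 11: x=-1/4 → posterior Inverse-Gamma(33/4, 12701/96)
obs 12: x=-1/2 → posterior Inverse-Gamma(35/4, 12809/96)
obs 13: x=3 → posterior Inverse-Gamma(37/4, 13001/96)
obs 14: x=3/4 → posterior Inverse-Gamma(39/4, 3251/24)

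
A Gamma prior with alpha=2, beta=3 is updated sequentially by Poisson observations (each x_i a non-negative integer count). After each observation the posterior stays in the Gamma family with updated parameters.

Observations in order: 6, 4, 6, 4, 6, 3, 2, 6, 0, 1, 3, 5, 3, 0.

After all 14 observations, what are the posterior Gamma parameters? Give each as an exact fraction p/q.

obs 1: x=6 → posterior Gamma(8, 4)
obs 2: x=4 → posterior Gamma(12, 5)
obs 3: x=6 → posterior Gamma(18, 6)
obs 4: x=4 → posterior Gamma(22, 7)
obs 5: x=6 → posterior Gamma(28, 8)
obs 6: x=3 → posterior Gamma(31, 9)
obs 7: x=2 → posterior Gamma(33, 10)
obs 8: x=6 → posterior Gamma(39, 11)
obs 9: x=0 → posterior Gamma(39, 12)
obs 10: x=1 → posterior Gamma(40, 13)
obs 11: x=3 → posterior Gamma(43, 14)
obs 12: x=5 → posterior Gamma(48, 15)
obs 13: x=3 → posterior Gamma(51, 16)
obs 14: x=0 → posterior Gamma(51, 17)

alpha=51, beta=17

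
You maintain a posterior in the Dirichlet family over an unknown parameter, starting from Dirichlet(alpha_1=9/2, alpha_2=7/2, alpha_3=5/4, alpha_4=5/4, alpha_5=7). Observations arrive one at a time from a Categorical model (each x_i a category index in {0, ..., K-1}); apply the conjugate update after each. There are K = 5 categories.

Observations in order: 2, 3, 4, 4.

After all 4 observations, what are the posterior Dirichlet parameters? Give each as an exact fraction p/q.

alpha_1=9/2, alpha_2=7/2, alpha_3=9/4, alpha_4=9/4, alpha_5=9

obs 1: x=2 → posterior Dirichlet(9/2, 7/2, 9/4, 5/4, 7)
obs 2: x=3 → posterior Dirichlet(9/2, 7/2, 9/4, 9/4, 7)
obs 3: x=4 → posterior Dirichlet(9/2, 7/2, 9/4, 9/4, 8)
obs 4: x=4 → posterior Dirichlet(9/2, 7/2, 9/4, 9/4, 9)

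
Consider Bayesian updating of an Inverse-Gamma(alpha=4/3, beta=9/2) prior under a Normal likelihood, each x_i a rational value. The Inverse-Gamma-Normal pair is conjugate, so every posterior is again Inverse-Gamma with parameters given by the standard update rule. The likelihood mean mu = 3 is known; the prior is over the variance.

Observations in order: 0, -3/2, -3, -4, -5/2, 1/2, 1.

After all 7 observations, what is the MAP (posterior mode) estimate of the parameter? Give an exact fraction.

393/28

obs 1: x=0 → posterior Inverse-Gamma(11/6, 9)
obs 2: x=-3/2 → posterior Inverse-Gamma(7/3, 153/8)
obs 3: x=-3 → posterior Inverse-Gamma(17/6, 297/8)
obs 4: x=-4 → posterior Inverse-Gamma(10/3, 493/8)
obs 5: x=-5/2 → posterior Inverse-Gamma(23/6, 307/4)
obs 6: x=1/2 → posterior Inverse-Gamma(13/3, 639/8)
obs 7: x=1 → posterior Inverse-Gamma(29/6, 655/8)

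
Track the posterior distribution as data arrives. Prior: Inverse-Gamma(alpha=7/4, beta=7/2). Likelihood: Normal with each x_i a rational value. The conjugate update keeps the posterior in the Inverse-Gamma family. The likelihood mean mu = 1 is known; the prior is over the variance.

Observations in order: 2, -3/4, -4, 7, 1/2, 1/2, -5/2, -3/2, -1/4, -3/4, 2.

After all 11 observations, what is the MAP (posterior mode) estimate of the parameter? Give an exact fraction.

1547/264

obs 1: x=2 → posterior Inverse-Gamma(9/4, 4)
obs 2: x=-3/4 → posterior Inverse-Gamma(11/4, 177/32)
obs 3: x=-4 → posterior Inverse-Gamma(13/4, 577/32)
obs 4: x=7 → posterior Inverse-Gamma(15/4, 1153/32)
obs 5: x=1/2 → posterior Inverse-Gamma(17/4, 1157/32)
obs 6: x=1/2 → posterior Inverse-Gamma(19/4, 1161/32)
obs 7: x=-5/2 → posterior Inverse-Gamma(21/4, 1357/32)
obs 8: x=-3/2 → posterior Inverse-Gamma(23/4, 1457/32)
obs 9: x=-1/4 → posterior Inverse-Gamma(25/4, 741/16)
obs 10: x=-3/4 → posterior Inverse-Gamma(27/4, 1531/32)
obs 11: x=2 → posterior Inverse-Gamma(29/4, 1547/32)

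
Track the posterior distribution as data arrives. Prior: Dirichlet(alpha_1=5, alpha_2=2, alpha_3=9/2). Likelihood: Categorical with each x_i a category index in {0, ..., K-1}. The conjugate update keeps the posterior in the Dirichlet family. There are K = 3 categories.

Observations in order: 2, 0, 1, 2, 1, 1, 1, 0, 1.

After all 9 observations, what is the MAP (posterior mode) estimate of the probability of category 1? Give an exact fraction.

obs 1: x=2 → posterior Dirichlet(5, 2, 11/2)
obs 2: x=0 → posterior Dirichlet(6, 2, 11/2)
obs 3: x=1 → posterior Dirichlet(6, 3, 11/2)
obs 4: x=2 → posterior Dirichlet(6, 3, 13/2)
obs 5: x=1 → posterior Dirichlet(6, 4, 13/2)
obs 6: x=1 → posterior Dirichlet(6, 5, 13/2)
obs 7: x=1 → posterior Dirichlet(6, 6, 13/2)
obs 8: x=0 → posterior Dirichlet(7, 6, 13/2)
obs 9: x=1 → posterior Dirichlet(7, 7, 13/2)

12/35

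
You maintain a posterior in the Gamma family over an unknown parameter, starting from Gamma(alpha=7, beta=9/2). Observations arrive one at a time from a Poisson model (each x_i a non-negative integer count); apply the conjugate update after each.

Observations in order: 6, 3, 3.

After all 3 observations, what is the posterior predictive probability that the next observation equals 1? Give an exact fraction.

842398371620178222656250/4064231406647572522401601

obs 1: x=6 → posterior Gamma(13, 11/2)
obs 2: x=3 → posterior Gamma(16, 13/2)
obs 3: x=3 → posterior Gamma(19, 15/2)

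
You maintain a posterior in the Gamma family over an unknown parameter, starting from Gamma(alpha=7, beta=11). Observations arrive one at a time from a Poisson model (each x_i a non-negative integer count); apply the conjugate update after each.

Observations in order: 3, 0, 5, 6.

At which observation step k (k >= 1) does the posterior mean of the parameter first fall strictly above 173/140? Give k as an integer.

k = 4

obs 1: x=3 → posterior Gamma(10, 12)
obs 2: x=0 → posterior Gamma(10, 13)
obs 3: x=5 → posterior Gamma(15, 14)
obs 4: x=6 → posterior Gamma(21, 15)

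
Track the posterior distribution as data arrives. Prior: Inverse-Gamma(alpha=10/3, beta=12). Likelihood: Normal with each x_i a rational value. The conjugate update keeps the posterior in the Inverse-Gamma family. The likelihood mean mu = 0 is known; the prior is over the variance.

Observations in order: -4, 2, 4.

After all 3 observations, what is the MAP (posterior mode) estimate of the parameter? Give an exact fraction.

36/7

obs 1: x=-4 → posterior Inverse-Gamma(23/6, 20)
obs 2: x=2 → posterior Inverse-Gamma(13/3, 22)
obs 3: x=4 → posterior Inverse-Gamma(29/6, 30)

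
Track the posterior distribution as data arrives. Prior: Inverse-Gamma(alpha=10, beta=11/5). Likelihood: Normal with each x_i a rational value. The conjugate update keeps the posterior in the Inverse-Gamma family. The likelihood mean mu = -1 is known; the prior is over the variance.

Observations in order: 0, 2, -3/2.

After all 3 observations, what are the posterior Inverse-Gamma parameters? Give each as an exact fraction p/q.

obs 1: x=0 → posterior Inverse-Gamma(21/2, 27/10)
obs 2: x=2 → posterior Inverse-Gamma(11, 36/5)
obs 3: x=-3/2 → posterior Inverse-Gamma(23/2, 293/40)

alpha=23/2, beta=293/40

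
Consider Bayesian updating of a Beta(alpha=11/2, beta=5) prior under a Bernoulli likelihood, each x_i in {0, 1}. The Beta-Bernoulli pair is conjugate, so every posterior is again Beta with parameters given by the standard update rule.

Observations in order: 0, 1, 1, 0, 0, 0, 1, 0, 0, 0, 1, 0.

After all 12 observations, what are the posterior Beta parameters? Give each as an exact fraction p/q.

alpha=19/2, beta=13

obs 1: x=0 → posterior Beta(11/2, 6)
obs 2: x=1 → posterior Beta(13/2, 6)
obs 3: x=1 → posterior Beta(15/2, 6)
obs 4: x=0 → posterior Beta(15/2, 7)
obs 5: x=0 → posterior Beta(15/2, 8)
obs 6: x=0 → posterior Beta(15/2, 9)
obs 7: x=1 → posterior Beta(17/2, 9)
obs 8: x=0 → posterior Beta(17/2, 10)
obs 9: x=0 → posterior Beta(17/2, 11)
obs 10: x=0 → posterior Beta(17/2, 12)
obs 11: x=1 → posterior Beta(19/2, 12)
obs 12: x=0 → posterior Beta(19/2, 13)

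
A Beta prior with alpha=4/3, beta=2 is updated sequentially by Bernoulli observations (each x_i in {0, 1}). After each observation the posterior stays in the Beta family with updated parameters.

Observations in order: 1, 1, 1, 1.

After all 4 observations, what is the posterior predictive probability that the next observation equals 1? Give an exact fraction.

obs 1: x=1 → posterior Beta(7/3, 2)
obs 2: x=1 → posterior Beta(10/3, 2)
obs 3: x=1 → posterior Beta(13/3, 2)
obs 4: x=1 → posterior Beta(16/3, 2)

8/11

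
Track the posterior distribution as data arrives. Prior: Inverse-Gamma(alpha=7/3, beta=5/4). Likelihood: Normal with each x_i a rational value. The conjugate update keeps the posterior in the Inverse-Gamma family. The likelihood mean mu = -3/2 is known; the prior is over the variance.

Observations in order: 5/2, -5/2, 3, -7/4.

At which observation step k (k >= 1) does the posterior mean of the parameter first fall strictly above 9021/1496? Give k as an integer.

k = 3

obs 1: x=5/2 → posterior Inverse-Gamma(17/6, 37/4)
obs 2: x=-5/2 → posterior Inverse-Gamma(10/3, 39/4)
obs 3: x=3 → posterior Inverse-Gamma(23/6, 159/8)
obs 4: x=-7/4 → posterior Inverse-Gamma(13/3, 637/32)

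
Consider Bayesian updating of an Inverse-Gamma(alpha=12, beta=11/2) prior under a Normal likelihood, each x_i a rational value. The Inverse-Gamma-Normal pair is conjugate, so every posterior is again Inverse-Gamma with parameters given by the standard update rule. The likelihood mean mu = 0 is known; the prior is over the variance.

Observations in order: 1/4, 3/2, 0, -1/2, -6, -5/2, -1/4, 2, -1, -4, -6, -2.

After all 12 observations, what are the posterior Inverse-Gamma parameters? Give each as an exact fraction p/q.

obs 1: x=1/4 → posterior Inverse-Gamma(25/2, 177/32)
obs 2: x=3/2 → posterior Inverse-Gamma(13, 213/32)
obs 3: x=0 → posterior Inverse-Gamma(27/2, 213/32)
obs 4: x=-1/2 → posterior Inverse-Gamma(14, 217/32)
obs 5: x=-6 → posterior Inverse-Gamma(29/2, 793/32)
obs 6: x=-5/2 → posterior Inverse-Gamma(15, 893/32)
obs 7: x=-1/4 → posterior Inverse-Gamma(31/2, 447/16)
obs 8: x=2 → posterior Inverse-Gamma(16, 479/16)
obs 9: x=-1 → posterior Inverse-Gamma(33/2, 487/16)
obs 10: x=-4 → posterior Inverse-Gamma(17, 615/16)
obs 11: x=-6 → posterior Inverse-Gamma(35/2, 903/16)
obs 12: x=-2 → posterior Inverse-Gamma(18, 935/16)

alpha=18, beta=935/16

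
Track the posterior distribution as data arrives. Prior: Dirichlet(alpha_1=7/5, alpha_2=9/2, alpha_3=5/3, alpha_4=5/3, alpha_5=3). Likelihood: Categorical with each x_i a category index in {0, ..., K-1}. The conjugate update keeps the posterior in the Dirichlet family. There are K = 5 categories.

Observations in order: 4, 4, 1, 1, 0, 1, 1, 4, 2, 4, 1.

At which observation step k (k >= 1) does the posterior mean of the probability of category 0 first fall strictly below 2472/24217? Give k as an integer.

k = 2

obs 1: x=4 → posterior Dirichlet(7/5, 9/2, 5/3, 5/3, 4)
obs 2: x=4 → posterior Dirichlet(7/5, 9/2, 5/3, 5/3, 5)
obs 3: x=1 → posterior Dirichlet(7/5, 11/2, 5/3, 5/3, 5)
obs 4: x=1 → posterior Dirichlet(7/5, 13/2, 5/3, 5/3, 5)
obs 5: x=0 → posterior Dirichlet(12/5, 13/2, 5/3, 5/3, 5)
obs 6: x=1 → posterior Dirichlet(12/5, 15/2, 5/3, 5/3, 5)
obs 7: x=1 → posterior Dirichlet(12/5, 17/2, 5/3, 5/3, 5)
obs 8: x=4 → posterior Dirichlet(12/5, 17/2, 5/3, 5/3, 6)
obs 9: x=2 → posterior Dirichlet(12/5, 17/2, 8/3, 5/3, 6)
obs 10: x=4 → posterior Dirichlet(12/5, 17/2, 8/3, 5/3, 7)
obs 11: x=1 → posterior Dirichlet(12/5, 19/2, 8/3, 5/3, 7)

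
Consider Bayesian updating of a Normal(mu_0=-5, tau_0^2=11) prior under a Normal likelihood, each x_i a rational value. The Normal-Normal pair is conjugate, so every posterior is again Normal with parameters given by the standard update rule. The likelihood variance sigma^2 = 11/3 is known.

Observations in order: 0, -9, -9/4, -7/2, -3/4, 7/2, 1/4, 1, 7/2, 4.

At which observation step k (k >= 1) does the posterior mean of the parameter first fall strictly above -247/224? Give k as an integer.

k = 9

obs 1: x=0 → posterior Normal(-5/4, 11/4)
obs 2: x=-9 → posterior Normal(-32/7, 11/7)
obs 3: x=-9/4 → posterior Normal(-31/8, 11/10)
obs 4: x=-7/2 → posterior Normal(-197/52, 11/13)
obs 5: x=-3/4 → posterior Normal(-103/32, 11/16)
obs 6: x=7/2 → posterior Normal(-41/19, 11/19)
obs 7: x=1/4 → posterior Normal(-161/88, 1/2)
obs 8: x=1 → posterior Normal(-149/100, 11/25)
obs 9: x=7/2 → posterior Normal(-107/112, 11/28)
obs 10: x=4 → posterior Normal(-59/124, 11/31)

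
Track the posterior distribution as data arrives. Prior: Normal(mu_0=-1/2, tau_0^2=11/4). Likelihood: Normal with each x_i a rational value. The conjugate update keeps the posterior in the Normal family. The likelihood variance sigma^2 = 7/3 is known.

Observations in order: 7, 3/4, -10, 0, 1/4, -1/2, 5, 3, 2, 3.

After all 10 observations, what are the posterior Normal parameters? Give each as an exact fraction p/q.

mu_0=665/716, tau_0^2=77/358

obs 1: x=7 → posterior Normal(217/61, 77/61)
obs 2: x=3/4 → posterior Normal(967/376, 77/94)
obs 3: x=-10 → posterior Normal(-353/508, 77/127)
obs 4: x=0 → posterior Normal(-353/640, 77/160)
obs 5: x=1/4 → posterior Normal(-80/193, 77/193)
obs 6: x=-1/2 → posterior Normal(-193/452, 77/226)
obs 7: x=5 → posterior Normal(137/518, 11/37)
obs 8: x=3 → posterior Normal(335/584, 77/292)
obs 9: x=2 → posterior Normal(467/650, 77/325)
obs 10: x=3 → posterior Normal(665/716, 77/358)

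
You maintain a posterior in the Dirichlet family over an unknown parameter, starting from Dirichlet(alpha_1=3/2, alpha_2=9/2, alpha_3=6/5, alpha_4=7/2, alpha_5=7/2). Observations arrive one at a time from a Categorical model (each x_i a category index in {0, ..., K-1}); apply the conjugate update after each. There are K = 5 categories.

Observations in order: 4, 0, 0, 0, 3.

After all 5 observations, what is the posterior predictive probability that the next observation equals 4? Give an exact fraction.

15/64

obs 1: x=4 → posterior Dirichlet(3/2, 9/2, 6/5, 7/2, 9/2)
obs 2: x=0 → posterior Dirichlet(5/2, 9/2, 6/5, 7/2, 9/2)
obs 3: x=0 → posterior Dirichlet(7/2, 9/2, 6/5, 7/2, 9/2)
obs 4: x=0 → posterior Dirichlet(9/2, 9/2, 6/5, 7/2, 9/2)
obs 5: x=3 → posterior Dirichlet(9/2, 9/2, 6/5, 9/2, 9/2)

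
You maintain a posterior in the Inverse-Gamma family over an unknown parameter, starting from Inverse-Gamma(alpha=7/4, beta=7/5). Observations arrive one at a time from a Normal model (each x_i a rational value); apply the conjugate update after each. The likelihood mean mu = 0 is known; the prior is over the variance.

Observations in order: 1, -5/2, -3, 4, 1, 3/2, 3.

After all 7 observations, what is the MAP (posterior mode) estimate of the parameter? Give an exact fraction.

obs 1: x=1 → posterior Inverse-Gamma(9/4, 19/10)
obs 2: x=-5/2 → posterior Inverse-Gamma(11/4, 201/40)
obs 3: x=-3 → posterior Inverse-Gamma(13/4, 381/40)
obs 4: x=4 → posterior Inverse-Gamma(15/4, 701/40)
obs 5: x=1 → posterior Inverse-Gamma(17/4, 721/40)
obs 6: x=3/2 → posterior Inverse-Gamma(19/4, 383/20)
obs 7: x=3 → posterior Inverse-Gamma(21/4, 473/20)

473/125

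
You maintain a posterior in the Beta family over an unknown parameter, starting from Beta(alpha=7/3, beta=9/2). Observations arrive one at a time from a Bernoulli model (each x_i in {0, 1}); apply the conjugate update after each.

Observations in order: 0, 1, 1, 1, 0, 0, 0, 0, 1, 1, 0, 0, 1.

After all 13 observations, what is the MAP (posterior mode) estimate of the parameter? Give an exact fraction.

44/107

obs 1: x=0 → posterior Beta(7/3, 11/2)
obs 2: x=1 → posterior Beta(10/3, 11/2)
obs 3: x=1 → posterior Beta(13/3, 11/2)
obs 4: x=1 → posterior Beta(16/3, 11/2)
obs 5: x=0 → posterior Beta(16/3, 13/2)
obs 6: x=0 → posterior Beta(16/3, 15/2)
obs 7: x=0 → posterior Beta(16/3, 17/2)
obs 8: x=0 → posterior Beta(16/3, 19/2)
obs 9: x=1 → posterior Beta(19/3, 19/2)
obs 10: x=1 → posterior Beta(22/3, 19/2)
obs 11: x=0 → posterior Beta(22/3, 21/2)
obs 12: x=0 → posterior Beta(22/3, 23/2)
obs 13: x=1 → posterior Beta(25/3, 23/2)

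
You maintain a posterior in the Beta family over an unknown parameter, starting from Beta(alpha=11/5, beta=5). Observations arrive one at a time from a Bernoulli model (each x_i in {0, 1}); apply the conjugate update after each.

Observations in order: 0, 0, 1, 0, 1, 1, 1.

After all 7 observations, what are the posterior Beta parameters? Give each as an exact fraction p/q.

alpha=31/5, beta=8

obs 1: x=0 → posterior Beta(11/5, 6)
obs 2: x=0 → posterior Beta(11/5, 7)
obs 3: x=1 → posterior Beta(16/5, 7)
obs 4: x=0 → posterior Beta(16/5, 8)
obs 5: x=1 → posterior Beta(21/5, 8)
obs 6: x=1 → posterior Beta(26/5, 8)
obs 7: x=1 → posterior Beta(31/5, 8)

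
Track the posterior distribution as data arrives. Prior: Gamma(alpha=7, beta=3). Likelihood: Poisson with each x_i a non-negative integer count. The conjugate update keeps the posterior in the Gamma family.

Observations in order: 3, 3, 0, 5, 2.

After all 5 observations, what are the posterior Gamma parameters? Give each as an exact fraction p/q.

alpha=20, beta=8

obs 1: x=3 → posterior Gamma(10, 4)
obs 2: x=3 → posterior Gamma(13, 5)
obs 3: x=0 → posterior Gamma(13, 6)
obs 4: x=5 → posterior Gamma(18, 7)
obs 5: x=2 → posterior Gamma(20, 8)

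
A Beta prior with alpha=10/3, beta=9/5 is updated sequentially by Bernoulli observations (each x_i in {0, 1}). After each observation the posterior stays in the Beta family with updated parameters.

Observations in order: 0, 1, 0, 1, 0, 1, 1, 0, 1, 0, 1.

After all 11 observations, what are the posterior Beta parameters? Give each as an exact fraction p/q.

obs 1: x=0 → posterior Beta(10/3, 14/5)
obs 2: x=1 → posterior Beta(13/3, 14/5)
obs 3: x=0 → posterior Beta(13/3, 19/5)
obs 4: x=1 → posterior Beta(16/3, 19/5)
obs 5: x=0 → posterior Beta(16/3, 24/5)
obs 6: x=1 → posterior Beta(19/3, 24/5)
obs 7: x=1 → posterior Beta(22/3, 24/5)
obs 8: x=0 → posterior Beta(22/3, 29/5)
obs 9: x=1 → posterior Beta(25/3, 29/5)
obs 10: x=0 → posterior Beta(25/3, 34/5)
obs 11: x=1 → posterior Beta(28/3, 34/5)

alpha=28/3, beta=34/5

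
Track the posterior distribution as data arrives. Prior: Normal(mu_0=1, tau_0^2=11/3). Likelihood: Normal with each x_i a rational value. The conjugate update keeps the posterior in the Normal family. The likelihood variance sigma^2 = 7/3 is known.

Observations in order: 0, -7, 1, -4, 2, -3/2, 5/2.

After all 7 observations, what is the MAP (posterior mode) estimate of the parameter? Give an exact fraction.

-5/6

obs 1: x=0 → posterior Normal(7/18, 77/54)
obs 2: x=-7 → posterior Normal(-70/29, 77/87)
obs 3: x=1 → posterior Normal(-59/40, 77/120)
obs 4: x=-4 → posterior Normal(-103/51, 77/153)
obs 5: x=2 → posterior Normal(-81/62, 77/186)
obs 6: x=-3/2 → posterior Normal(-195/146, 77/219)
obs 7: x=5/2 → posterior Normal(-5/6, 11/36)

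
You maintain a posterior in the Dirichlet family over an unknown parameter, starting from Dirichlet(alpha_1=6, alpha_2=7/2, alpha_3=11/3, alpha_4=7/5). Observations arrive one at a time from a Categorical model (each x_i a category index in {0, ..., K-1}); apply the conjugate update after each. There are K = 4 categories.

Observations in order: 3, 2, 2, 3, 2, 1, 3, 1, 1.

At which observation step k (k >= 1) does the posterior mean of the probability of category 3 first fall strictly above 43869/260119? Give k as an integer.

k = 4

obs 1: x=3 → posterior Dirichlet(6, 7/2, 11/3, 12/5)
obs 2: x=2 → posterior Dirichlet(6, 7/2, 14/3, 12/5)
obs 3: x=2 → posterior Dirichlet(6, 7/2, 17/3, 12/5)
obs 4: x=3 → posterior Dirichlet(6, 7/2, 17/3, 17/5)
obs 5: x=2 → posterior Dirichlet(6, 7/2, 20/3, 17/5)
obs 6: x=1 → posterior Dirichlet(6, 9/2, 20/3, 17/5)
obs 7: x=3 → posterior Dirichlet(6, 9/2, 20/3, 22/5)
obs 8: x=1 → posterior Dirichlet(6, 11/2, 20/3, 22/5)
obs 9: x=1 → posterior Dirichlet(6, 13/2, 20/3, 22/5)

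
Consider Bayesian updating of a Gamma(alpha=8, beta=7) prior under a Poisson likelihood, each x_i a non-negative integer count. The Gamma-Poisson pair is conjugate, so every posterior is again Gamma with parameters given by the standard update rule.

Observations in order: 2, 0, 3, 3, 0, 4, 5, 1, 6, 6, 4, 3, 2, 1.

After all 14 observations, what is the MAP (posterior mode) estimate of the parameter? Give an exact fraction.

obs 1: x=2 → posterior Gamma(10, 8)
obs 2: x=0 → posterior Gamma(10, 9)
obs 3: x=3 → posterior Gamma(13, 10)
obs 4: x=3 → posterior Gamma(16, 11)
obs 5: x=0 → posterior Gamma(16, 12)
obs 6: x=4 → posterior Gamma(20, 13)
obs 7: x=5 → posterior Gamma(25, 14)
obs 8: x=1 → posterior Gamma(26, 15)
obs 9: x=6 → posterior Gamma(32, 16)
obs 10: x=6 → posterior Gamma(38, 17)
obs 11: x=4 → posterior Gamma(42, 18)
obs 12: x=3 → posterior Gamma(45, 19)
obs 13: x=2 → posterior Gamma(47, 20)
obs 14: x=1 → posterior Gamma(48, 21)

47/21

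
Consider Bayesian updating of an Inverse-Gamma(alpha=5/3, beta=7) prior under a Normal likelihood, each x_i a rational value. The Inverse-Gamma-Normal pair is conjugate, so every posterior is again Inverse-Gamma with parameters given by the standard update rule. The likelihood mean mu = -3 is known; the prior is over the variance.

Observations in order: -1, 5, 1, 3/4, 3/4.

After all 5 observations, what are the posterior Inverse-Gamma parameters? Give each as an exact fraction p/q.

alpha=25/6, beta=1009/16

obs 1: x=-1 → posterior Inverse-Gamma(13/6, 9)
obs 2: x=5 → posterior Inverse-Gamma(8/3, 41)
obs 3: x=1 → posterior Inverse-Gamma(19/6, 49)
obs 4: x=3/4 → posterior Inverse-Gamma(11/3, 1793/32)
obs 5: x=3/4 → posterior Inverse-Gamma(25/6, 1009/16)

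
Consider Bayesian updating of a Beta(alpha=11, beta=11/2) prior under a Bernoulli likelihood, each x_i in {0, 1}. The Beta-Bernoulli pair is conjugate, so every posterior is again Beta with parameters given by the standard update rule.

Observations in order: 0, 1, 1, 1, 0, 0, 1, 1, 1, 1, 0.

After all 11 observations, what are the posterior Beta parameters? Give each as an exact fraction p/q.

alpha=18, beta=19/2

obs 1: x=0 → posterior Beta(11, 13/2)
obs 2: x=1 → posterior Beta(12, 13/2)
obs 3: x=1 → posterior Beta(13, 13/2)
obs 4: x=1 → posterior Beta(14, 13/2)
obs 5: x=0 → posterior Beta(14, 15/2)
obs 6: x=0 → posterior Beta(14, 17/2)
obs 7: x=1 → posterior Beta(15, 17/2)
obs 8: x=1 → posterior Beta(16, 17/2)
obs 9: x=1 → posterior Beta(17, 17/2)
obs 10: x=1 → posterior Beta(18, 17/2)
obs 11: x=0 → posterior Beta(18, 19/2)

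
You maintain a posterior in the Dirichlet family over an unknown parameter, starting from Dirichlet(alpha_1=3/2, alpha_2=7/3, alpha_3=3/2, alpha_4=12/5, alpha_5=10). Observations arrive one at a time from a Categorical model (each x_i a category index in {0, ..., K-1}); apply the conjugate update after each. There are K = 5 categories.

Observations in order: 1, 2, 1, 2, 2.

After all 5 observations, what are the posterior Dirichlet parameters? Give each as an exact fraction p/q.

obs 1: x=1 → posterior Dirichlet(3/2, 10/3, 3/2, 12/5, 10)
obs 2: x=2 → posterior Dirichlet(3/2, 10/3, 5/2, 12/5, 10)
obs 3: x=1 → posterior Dirichlet(3/2, 13/3, 5/2, 12/5, 10)
obs 4: x=2 → posterior Dirichlet(3/2, 13/3, 7/2, 12/5, 10)
obs 5: x=2 → posterior Dirichlet(3/2, 13/3, 9/2, 12/5, 10)

alpha_1=3/2, alpha_2=13/3, alpha_3=9/2, alpha_4=12/5, alpha_5=10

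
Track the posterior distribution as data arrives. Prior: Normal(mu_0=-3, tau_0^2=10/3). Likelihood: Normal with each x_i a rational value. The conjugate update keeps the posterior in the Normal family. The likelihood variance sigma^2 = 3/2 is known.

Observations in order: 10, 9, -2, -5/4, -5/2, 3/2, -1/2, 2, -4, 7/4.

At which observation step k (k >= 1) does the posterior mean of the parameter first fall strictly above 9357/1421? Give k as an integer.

k = 2

obs 1: x=10 → posterior Normal(173/29, 30/29)
obs 2: x=9 → posterior Normal(353/49, 30/49)
obs 3: x=-2 → posterior Normal(313/69, 10/23)
obs 4: x=-5/4 → posterior Normal(288/89, 30/89)
obs 5: x=-5/2 → posterior Normal(238/109, 30/109)
obs 6: x=3/2 → posterior Normal(268/129, 10/43)
obs 7: x=-1/2 → posterior Normal(258/149, 30/149)
obs 8: x=2 → posterior Normal(298/169, 30/169)
obs 9: x=-4 → posterior Normal(218/189, 10/63)
obs 10: x=7/4 → posterior Normal(23/19, 30/209)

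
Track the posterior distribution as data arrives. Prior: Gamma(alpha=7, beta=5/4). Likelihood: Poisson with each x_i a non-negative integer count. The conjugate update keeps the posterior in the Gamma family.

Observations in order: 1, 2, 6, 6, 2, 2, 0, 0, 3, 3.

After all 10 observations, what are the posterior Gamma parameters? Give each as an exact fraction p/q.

alpha=32, beta=45/4

obs 1: x=1 → posterior Gamma(8, 9/4)
obs 2: x=2 → posterior Gamma(10, 13/4)
obs 3: x=6 → posterior Gamma(16, 17/4)
obs 4: x=6 → posterior Gamma(22, 21/4)
obs 5: x=2 → posterior Gamma(24, 25/4)
obs 6: x=2 → posterior Gamma(26, 29/4)
obs 7: x=0 → posterior Gamma(26, 33/4)
obs 8: x=0 → posterior Gamma(26, 37/4)
obs 9: x=3 → posterior Gamma(29, 41/4)
obs 10: x=3 → posterior Gamma(32, 45/4)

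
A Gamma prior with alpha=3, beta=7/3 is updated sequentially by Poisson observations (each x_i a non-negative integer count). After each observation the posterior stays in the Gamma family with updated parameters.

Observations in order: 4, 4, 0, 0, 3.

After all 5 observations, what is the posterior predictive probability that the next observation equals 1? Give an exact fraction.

261316493483968462848/931322574615478515625

obs 1: x=4 → posterior Gamma(7, 10/3)
obs 2: x=4 → posterior Gamma(11, 13/3)
obs 3: x=0 → posterior Gamma(11, 16/3)
obs 4: x=0 → posterior Gamma(11, 19/3)
obs 5: x=3 → posterior Gamma(14, 22/3)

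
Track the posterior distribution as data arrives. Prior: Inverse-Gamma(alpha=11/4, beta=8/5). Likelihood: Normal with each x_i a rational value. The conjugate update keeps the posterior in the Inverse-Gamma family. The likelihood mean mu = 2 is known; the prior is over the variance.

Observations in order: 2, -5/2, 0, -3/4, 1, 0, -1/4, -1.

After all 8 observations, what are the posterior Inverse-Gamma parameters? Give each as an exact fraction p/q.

obs 1: x=2 → posterior Inverse-Gamma(13/4, 8/5)
obs 2: x=-5/2 → posterior Inverse-Gamma(15/4, 469/40)
obs 3: x=0 → posterior Inverse-Gamma(17/4, 549/40)
obs 4: x=-3/4 → posterior Inverse-Gamma(19/4, 2801/160)
obs 5: x=1 → posterior Inverse-Gamma(21/4, 2881/160)
obs 6: x=0 → posterior Inverse-Gamma(23/4, 3201/160)
obs 7: x=-1/4 → posterior Inverse-Gamma(25/4, 1803/80)
obs 8: x=-1 → posterior Inverse-Gamma(27/4, 2163/80)

alpha=27/4, beta=2163/80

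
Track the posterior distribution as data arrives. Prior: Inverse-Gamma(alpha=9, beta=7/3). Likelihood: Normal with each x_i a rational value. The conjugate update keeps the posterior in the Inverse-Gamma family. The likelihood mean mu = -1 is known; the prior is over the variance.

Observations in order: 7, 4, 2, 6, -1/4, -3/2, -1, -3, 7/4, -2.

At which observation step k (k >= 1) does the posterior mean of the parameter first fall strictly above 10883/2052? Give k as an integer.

obs 1: x=7 → posterior Inverse-Gamma(19/2, 103/3)
obs 2: x=4 → posterior Inverse-Gamma(10, 281/6)
obs 3: x=2 → posterior Inverse-Gamma(21/2, 154/3)
obs 4: x=6 → posterior Inverse-Gamma(11, 455/6)
obs 5: x=-1/4 → posterior Inverse-Gamma(23/2, 7307/96)
obs 6: x=-3/2 → posterior Inverse-Gamma(12, 7319/96)
obs 7: x=-1 → posterior Inverse-Gamma(25/2, 7319/96)
obs 8: x=-3 → posterior Inverse-Gamma(13, 7511/96)
obs 9: x=7/4 → posterior Inverse-Gamma(27/2, 3937/48)
obs 10: x=-2 → posterior Inverse-Gamma(14, 3961/48)

k = 3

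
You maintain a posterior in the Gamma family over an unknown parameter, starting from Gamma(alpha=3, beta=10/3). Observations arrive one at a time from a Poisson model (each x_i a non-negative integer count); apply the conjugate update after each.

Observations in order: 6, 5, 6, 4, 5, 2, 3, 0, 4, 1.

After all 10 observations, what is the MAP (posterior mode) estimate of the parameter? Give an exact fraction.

obs 1: x=6 → posterior Gamma(9, 13/3)
obs 2: x=5 → posterior Gamma(14, 16/3)
obs 3: x=6 → posterior Gamma(20, 19/3)
obs 4: x=4 → posterior Gamma(24, 22/3)
obs 5: x=5 → posterior Gamma(29, 25/3)
obs 6: x=2 → posterior Gamma(31, 28/3)
obs 7: x=3 → posterior Gamma(34, 31/3)
obs 8: x=0 → posterior Gamma(34, 34/3)
obs 9: x=4 → posterior Gamma(38, 37/3)
obs 10: x=1 → posterior Gamma(39, 40/3)

57/20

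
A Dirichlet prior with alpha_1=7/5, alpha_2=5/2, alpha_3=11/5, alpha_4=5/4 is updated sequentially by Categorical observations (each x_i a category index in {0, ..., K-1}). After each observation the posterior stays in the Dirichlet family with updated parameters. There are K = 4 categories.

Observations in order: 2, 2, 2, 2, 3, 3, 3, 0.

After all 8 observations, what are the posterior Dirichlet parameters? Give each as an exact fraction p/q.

obs 1: x=2 → posterior Dirichlet(7/5, 5/2, 16/5, 5/4)
obs 2: x=2 → posterior Dirichlet(7/5, 5/2, 21/5, 5/4)
obs 3: x=2 → posterior Dirichlet(7/5, 5/2, 26/5, 5/4)
obs 4: x=2 → posterior Dirichlet(7/5, 5/2, 31/5, 5/4)
obs 5: x=3 → posterior Dirichlet(7/5, 5/2, 31/5, 9/4)
obs 6: x=3 → posterior Dirichlet(7/5, 5/2, 31/5, 13/4)
obs 7: x=3 → posterior Dirichlet(7/5, 5/2, 31/5, 17/4)
obs 8: x=0 → posterior Dirichlet(12/5, 5/2, 31/5, 17/4)

alpha_1=12/5, alpha_2=5/2, alpha_3=31/5, alpha_4=17/4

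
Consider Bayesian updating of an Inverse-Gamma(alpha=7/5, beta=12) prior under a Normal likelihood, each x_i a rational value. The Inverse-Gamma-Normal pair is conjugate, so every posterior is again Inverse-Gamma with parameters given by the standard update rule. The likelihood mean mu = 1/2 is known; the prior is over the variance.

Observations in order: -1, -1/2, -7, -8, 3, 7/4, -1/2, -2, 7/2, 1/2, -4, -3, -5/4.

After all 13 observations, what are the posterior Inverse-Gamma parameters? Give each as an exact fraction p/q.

alpha=79/10, beta=1723/16

obs 1: x=-1 → posterior Inverse-Gamma(19/10, 105/8)
obs 2: x=-1/2 → posterior Inverse-Gamma(12/5, 109/8)
obs 3: x=-7 → posterior Inverse-Gamma(29/10, 167/4)
obs 4: x=-8 → posterior Inverse-Gamma(17/5, 623/8)
obs 5: x=3 → posterior Inverse-Gamma(39/10, 81)
obs 6: x=7/4 → posterior Inverse-Gamma(22/5, 2617/32)
obs 7: x=-1/2 → posterior Inverse-Gamma(49/10, 2633/32)
obs 8: x=-2 → posterior Inverse-Gamma(27/5, 2733/32)
obs 9: x=7/2 → posterior Inverse-Gamma(59/10, 2877/32)
obs 10: x=1/2 → posterior Inverse-Gamma(32/5, 2877/32)
obs 11: x=-4 → posterior Inverse-Gamma(69/10, 3201/32)
obs 12: x=-3 → posterior Inverse-Gamma(37/5, 3397/32)
obs 13: x=-5/4 → posterior Inverse-Gamma(79/10, 1723/16)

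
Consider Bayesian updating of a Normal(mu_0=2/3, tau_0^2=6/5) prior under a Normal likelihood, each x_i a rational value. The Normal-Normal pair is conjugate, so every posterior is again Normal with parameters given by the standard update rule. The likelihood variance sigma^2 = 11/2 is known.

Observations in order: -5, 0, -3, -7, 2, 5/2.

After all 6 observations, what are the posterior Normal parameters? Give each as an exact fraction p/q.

obs 1: x=-5 → posterior Normal(-70/201, 66/67)
obs 2: x=0 → posterior Normal(-70/237, 66/79)
obs 3: x=-3 → posterior Normal(-178/273, 66/91)
obs 4: x=-7 → posterior Normal(-430/309, 66/103)
obs 5: x=2 → posterior Normal(-358/345, 66/115)
obs 6: x=5/2 → posterior Normal(-268/381, 66/127)

mu_0=-268/381, tau_0^2=66/127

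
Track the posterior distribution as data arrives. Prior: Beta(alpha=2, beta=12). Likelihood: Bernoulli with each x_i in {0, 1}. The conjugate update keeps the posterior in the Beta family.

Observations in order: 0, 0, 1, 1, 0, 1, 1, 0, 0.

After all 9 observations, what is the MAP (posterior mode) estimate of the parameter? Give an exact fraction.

obs 1: x=0 → posterior Beta(2, 13)
obs 2: x=0 → posterior Beta(2, 14)
obs 3: x=1 → posterior Beta(3, 14)
obs 4: x=1 → posterior Beta(4, 14)
obs 5: x=0 → posterior Beta(4, 15)
obs 6: x=1 → posterior Beta(5, 15)
obs 7: x=1 → posterior Beta(6, 15)
obs 8: x=0 → posterior Beta(6, 16)
obs 9: x=0 → posterior Beta(6, 17)

5/21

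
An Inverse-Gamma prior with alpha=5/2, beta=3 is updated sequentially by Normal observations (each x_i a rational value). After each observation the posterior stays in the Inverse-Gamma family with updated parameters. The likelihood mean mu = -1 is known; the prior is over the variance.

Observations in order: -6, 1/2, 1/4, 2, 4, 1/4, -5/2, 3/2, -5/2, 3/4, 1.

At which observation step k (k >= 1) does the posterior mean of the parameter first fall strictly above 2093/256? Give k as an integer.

obs 1: x=-6 → posterior Inverse-Gamma(3, 31/2)
obs 2: x=1/2 → posterior Inverse-Gamma(7/2, 133/8)
obs 3: x=1/4 → posterior Inverse-Gamma(4, 557/32)
obs 4: x=2 → posterior Inverse-Gamma(9/2, 701/32)
obs 5: x=4 → posterior Inverse-Gamma(5, 1101/32)
obs 6: x=1/4 → posterior Inverse-Gamma(11/2, 563/16)
obs 7: x=-5/2 → posterior Inverse-Gamma(6, 581/16)
obs 8: x=3/2 → posterior Inverse-Gamma(13/2, 631/16)
obs 9: x=-5/2 → posterior Inverse-Gamma(7, 649/16)
obs 10: x=3/4 → posterior Inverse-Gamma(15/2, 1347/32)
obs 11: x=1 → posterior Inverse-Gamma(8, 1411/32)

k = 5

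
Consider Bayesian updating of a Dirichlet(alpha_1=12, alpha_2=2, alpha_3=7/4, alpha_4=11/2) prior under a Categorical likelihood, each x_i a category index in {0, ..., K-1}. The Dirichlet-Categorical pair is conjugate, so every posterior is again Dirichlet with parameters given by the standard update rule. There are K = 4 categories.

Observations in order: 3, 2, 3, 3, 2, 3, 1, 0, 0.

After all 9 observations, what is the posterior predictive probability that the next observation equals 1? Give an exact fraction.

12/121

obs 1: x=3 → posterior Dirichlet(12, 2, 7/4, 13/2)
obs 2: x=2 → posterior Dirichlet(12, 2, 11/4, 13/2)
obs 3: x=3 → posterior Dirichlet(12, 2, 11/4, 15/2)
obs 4: x=3 → posterior Dirichlet(12, 2, 11/4, 17/2)
obs 5: x=2 → posterior Dirichlet(12, 2, 15/4, 17/2)
obs 6: x=3 → posterior Dirichlet(12, 2, 15/4, 19/2)
obs 7: x=1 → posterior Dirichlet(12, 3, 15/4, 19/2)
obs 8: x=0 → posterior Dirichlet(13, 3, 15/4, 19/2)
obs 9: x=0 → posterior Dirichlet(14, 3, 15/4, 19/2)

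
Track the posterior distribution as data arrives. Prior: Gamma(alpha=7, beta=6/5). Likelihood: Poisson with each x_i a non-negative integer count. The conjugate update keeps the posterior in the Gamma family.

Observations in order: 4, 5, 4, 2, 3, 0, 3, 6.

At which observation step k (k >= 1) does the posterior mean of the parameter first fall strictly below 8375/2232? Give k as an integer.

obs 1: x=4 → posterior Gamma(11, 11/5)
obs 2: x=5 → posterior Gamma(16, 16/5)
obs 3: x=4 → posterior Gamma(20, 21/5)
obs 4: x=2 → posterior Gamma(22, 26/5)
obs 5: x=3 → posterior Gamma(25, 31/5)
obs 6: x=0 → posterior Gamma(25, 36/5)
obs 7: x=3 → posterior Gamma(28, 41/5)
obs 8: x=6 → posterior Gamma(34, 46/5)

k = 6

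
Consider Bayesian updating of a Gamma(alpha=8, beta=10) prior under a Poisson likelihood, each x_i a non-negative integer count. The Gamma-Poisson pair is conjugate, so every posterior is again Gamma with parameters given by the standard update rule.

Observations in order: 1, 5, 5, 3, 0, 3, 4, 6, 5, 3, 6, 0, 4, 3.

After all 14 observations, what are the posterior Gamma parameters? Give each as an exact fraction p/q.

alpha=56, beta=24

obs 1: x=1 → posterior Gamma(9, 11)
obs 2: x=5 → posterior Gamma(14, 12)
obs 3: x=5 → posterior Gamma(19, 13)
obs 4: x=3 → posterior Gamma(22, 14)
obs 5: x=0 → posterior Gamma(22, 15)
obs 6: x=3 → posterior Gamma(25, 16)
obs 7: x=4 → posterior Gamma(29, 17)
obs 8: x=6 → posterior Gamma(35, 18)
obs 9: x=5 → posterior Gamma(40, 19)
obs 10: x=3 → posterior Gamma(43, 20)
obs 11: x=6 → posterior Gamma(49, 21)
obs 12: x=0 → posterior Gamma(49, 22)
obs 13: x=4 → posterior Gamma(53, 23)
obs 14: x=3 → posterior Gamma(56, 24)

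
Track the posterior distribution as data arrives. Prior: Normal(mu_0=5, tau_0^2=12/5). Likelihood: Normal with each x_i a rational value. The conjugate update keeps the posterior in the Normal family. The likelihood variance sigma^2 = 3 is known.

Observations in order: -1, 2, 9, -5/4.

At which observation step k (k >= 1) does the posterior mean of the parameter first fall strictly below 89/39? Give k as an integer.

k = 2

obs 1: x=-1 → posterior Normal(7/3, 4/3)
obs 2: x=2 → posterior Normal(29/13, 12/13)
obs 3: x=9 → posterior Normal(65/17, 12/17)
obs 4: x=-5/4 → posterior Normal(20/7, 4/7)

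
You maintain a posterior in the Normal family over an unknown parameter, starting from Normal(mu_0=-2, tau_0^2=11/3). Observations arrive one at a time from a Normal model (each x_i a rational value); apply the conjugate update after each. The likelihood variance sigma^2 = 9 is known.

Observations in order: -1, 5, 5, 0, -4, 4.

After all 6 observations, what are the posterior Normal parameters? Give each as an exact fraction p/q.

mu_0=15/31, tau_0^2=33/31

obs 1: x=-1 → posterior Normal(-65/38, 99/38)
obs 2: x=5 → posterior Normal(-10/49, 99/49)
obs 3: x=5 → posterior Normal(3/4, 33/20)
obs 4: x=0 → posterior Normal(45/71, 99/71)
obs 5: x=-4 → posterior Normal(1/82, 99/82)
obs 6: x=4 → posterior Normal(15/31, 33/31)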